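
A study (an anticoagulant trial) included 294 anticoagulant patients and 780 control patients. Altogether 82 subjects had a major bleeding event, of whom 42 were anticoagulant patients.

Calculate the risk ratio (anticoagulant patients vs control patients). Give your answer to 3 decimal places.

anticoagulant patients without the outcome: 294 − 42 = 252
control patients with the outcome: 82 − 42 = 40
control patients without the outcome: 780 − 40 = 740
risk, anticoagulant patients = 42/294 = 0.1429
risk, control patients = 40/780 = 0.0513
RR = 0.1429 / 0.0513 = 2.786

2.786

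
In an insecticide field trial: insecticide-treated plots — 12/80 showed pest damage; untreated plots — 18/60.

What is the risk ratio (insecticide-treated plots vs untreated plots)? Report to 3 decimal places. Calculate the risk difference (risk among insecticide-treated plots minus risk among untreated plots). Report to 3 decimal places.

risk, insecticide-treated plots = 12/80 = 0.1500
risk, untreated plots = 18/60 = 0.3000
RR = 0.1500 / 0.3000 = 0.500
risk difference = 0.1500 − 0.3000 = -0.150

RR = 0.500; RD = -0.150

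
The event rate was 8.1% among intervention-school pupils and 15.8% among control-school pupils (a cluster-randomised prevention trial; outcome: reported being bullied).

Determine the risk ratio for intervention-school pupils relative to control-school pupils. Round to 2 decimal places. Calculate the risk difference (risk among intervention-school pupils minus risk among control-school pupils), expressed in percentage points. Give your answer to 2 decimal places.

RR = 0.51; RD = -7.70

RR = 0.0810 / 0.1580 = 0.51
risk difference = 0.0810 − 0.1580 = -0.0770 → -7.70 percentage points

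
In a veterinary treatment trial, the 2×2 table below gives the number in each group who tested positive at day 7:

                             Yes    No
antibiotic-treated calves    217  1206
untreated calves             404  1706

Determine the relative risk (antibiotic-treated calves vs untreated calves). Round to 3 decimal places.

RR: 0.796

risk, antibiotic-treated calves = 217/1423 = 0.1525
risk, untreated calves = 404/2110 = 0.1915
RR = 0.1525 / 0.1915 = 0.796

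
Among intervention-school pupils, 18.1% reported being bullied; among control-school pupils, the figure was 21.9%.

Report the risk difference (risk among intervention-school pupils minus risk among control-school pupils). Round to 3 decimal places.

risk difference = 0.1810 − 0.2190 = -0.038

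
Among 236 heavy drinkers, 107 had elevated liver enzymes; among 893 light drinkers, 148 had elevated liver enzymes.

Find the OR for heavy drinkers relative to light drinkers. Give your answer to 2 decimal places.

OR = (107 × 745) / (129 × 148) = 79715/19092 ≈ 4.18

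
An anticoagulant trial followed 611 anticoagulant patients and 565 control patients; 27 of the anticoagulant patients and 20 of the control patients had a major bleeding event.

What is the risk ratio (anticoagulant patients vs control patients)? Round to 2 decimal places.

risk, anticoagulant patients = 27/611 = 0.04419
risk, control patients = 20/565 = 0.03540
RR = 0.04419 / 0.03540 = 1.25

RR ≈ 1.25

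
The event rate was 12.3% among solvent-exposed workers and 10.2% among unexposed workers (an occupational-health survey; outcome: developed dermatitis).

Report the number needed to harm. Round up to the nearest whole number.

48

absolute risk difference = 0.021000
1 / 0.021000 = 47.619 → round up → 48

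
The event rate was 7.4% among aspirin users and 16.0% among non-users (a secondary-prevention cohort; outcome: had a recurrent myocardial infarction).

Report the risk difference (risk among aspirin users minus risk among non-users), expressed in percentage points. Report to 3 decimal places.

RD ≈ -8.600

risk difference = 0.0740 − 0.1600 = -0.0860 → -8.600 percentage points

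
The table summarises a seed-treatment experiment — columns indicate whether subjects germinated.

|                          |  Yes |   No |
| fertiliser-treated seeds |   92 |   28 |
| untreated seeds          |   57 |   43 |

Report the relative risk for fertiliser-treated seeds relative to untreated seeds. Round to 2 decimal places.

risk, fertiliser-treated seeds = 92/120 = 0.7667
risk, untreated seeds = 57/100 = 0.5700
RR = 0.7667 / 0.5700 = 1.35

1.35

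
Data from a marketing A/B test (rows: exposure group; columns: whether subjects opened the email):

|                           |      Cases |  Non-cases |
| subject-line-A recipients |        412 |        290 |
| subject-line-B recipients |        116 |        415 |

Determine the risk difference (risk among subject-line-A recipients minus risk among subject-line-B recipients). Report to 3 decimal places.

RD ≈ 0.368

risk, subject-line-A recipients = 412/702 = 0.5869
risk, subject-line-B recipients = 116/531 = 0.2185
risk difference = 0.5869 − 0.2185 = 0.368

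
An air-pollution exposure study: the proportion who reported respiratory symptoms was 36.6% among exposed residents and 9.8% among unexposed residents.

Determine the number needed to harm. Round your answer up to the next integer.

NNH ≈ 4

absolute risk difference = 0.268000
1 / 0.268000 = 3.731 → round up → 4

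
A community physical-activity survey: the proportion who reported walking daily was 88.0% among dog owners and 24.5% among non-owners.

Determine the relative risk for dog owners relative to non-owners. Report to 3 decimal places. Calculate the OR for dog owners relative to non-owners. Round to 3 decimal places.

RR = 3.592; OR = 22.599

RR = 0.8800 / 0.2450 = 3.592
odds, dog owners = 0.8800/0.1200 = 7.3333
odds, non-owners = 0.2450/0.7550 = 0.3245
OR = 7.3333 / 0.3245 = 22.599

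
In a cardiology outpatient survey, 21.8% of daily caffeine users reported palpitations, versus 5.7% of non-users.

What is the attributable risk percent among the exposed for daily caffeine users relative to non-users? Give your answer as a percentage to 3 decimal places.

AR% = (0.2180 − 0.0570) / 0.2180 = 0.7385 → 73.853%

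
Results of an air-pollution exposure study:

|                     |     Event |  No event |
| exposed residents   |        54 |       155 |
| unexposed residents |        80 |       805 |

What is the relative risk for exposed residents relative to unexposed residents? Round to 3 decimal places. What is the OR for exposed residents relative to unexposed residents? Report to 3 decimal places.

RR = 2.858; OR = 3.506

risk, exposed residents = 54/209 = 0.2584
risk, unexposed residents = 80/885 = 0.0904
RR = 0.2584 / 0.0904 = 2.858
OR = (54 × 805) / (155 × 80) = 43470/12400 ≈ 3.506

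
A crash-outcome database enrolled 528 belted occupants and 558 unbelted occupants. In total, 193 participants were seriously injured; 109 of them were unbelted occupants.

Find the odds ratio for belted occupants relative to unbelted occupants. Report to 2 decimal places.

0.78

belted occupants with the outcome: 193 − 109 = 84
belted occupants without the outcome: 528 − 84 = 444
unbelted occupants without the outcome: 558 − 109 = 449
odds, belted occupants = 84/444 = 0.1892
odds, unbelted occupants = 109/449 = 0.2428
OR = 0.1892 / 0.2428 = 0.78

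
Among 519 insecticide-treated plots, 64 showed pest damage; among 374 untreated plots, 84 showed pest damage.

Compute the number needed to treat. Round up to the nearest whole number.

risk, insecticide-treated plots = 64/519 = 0.123314
risk, untreated plots = 84/374 = 0.224599
absolute risk difference = 0.101285
1 / 0.101285 = 9.873 → round up → 10

NNT ≈ 10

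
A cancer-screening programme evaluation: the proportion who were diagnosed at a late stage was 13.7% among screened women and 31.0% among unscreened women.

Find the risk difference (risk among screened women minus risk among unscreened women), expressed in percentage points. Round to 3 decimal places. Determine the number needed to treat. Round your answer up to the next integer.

risk difference = 0.1370 − 0.3100 = -0.1730 → -17.300 percentage points
absolute risk difference = 0.173000
1 / 0.173000 = 5.780 → round up → 6

RD = -17.300; NNT = 6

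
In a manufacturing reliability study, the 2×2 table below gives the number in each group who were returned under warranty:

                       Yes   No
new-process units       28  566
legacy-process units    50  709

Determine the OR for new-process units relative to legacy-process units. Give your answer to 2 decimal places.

OR = (28 × 709) / (566 × 50) = 19852/28300 ≈ 0.70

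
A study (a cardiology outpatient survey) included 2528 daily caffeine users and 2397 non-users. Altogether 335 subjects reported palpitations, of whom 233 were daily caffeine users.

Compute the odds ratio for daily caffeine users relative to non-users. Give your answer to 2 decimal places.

daily caffeine users without the outcome: 2528 − 233 = 2295
non-users with the outcome: 335 − 233 = 102
non-users without the outcome: 2397 − 102 = 2295
OR = (233 × 2295) / (2295 × 102) = 534735/234090 ≈ 2.28

OR ≈ 2.28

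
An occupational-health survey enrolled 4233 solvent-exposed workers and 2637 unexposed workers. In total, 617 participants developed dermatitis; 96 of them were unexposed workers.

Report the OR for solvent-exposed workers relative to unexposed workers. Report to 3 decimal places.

OR ≈ 3.715

solvent-exposed workers with the outcome: 617 − 96 = 521
solvent-exposed workers without the outcome: 4233 − 521 = 3712
unexposed workers without the outcome: 2637 − 96 = 2541
odds, solvent-exposed workers = 521/3712 = 0.14036
odds, unexposed workers = 96/2541 = 0.03778
OR = 0.14036 / 0.03778 = 3.715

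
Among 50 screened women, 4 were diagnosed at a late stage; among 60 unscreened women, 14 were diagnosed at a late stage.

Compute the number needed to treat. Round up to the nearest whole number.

NNT = 7

risk, screened women = 4/50 = 0.080000
risk, unscreened women = 14/60 = 0.233333
absolute risk difference = 0.153333
1 / 0.153333 = 6.522 → round up → 7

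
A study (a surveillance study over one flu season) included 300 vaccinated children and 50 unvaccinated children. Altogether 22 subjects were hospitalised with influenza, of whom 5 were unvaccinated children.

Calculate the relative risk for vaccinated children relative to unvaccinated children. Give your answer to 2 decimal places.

RR = 0.57

vaccinated children with the outcome: 22 − 5 = 17
vaccinated children without the outcome: 300 − 17 = 283
unvaccinated children without the outcome: 50 − 5 = 45
risk, vaccinated children = 17/300 = 0.0567
risk, unvaccinated children = 5/50 = 0.1000
RR = 0.0567 / 0.1000 = 0.57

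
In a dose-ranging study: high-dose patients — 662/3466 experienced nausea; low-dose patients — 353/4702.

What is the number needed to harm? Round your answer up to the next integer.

NNH = 9

risk, high-dose patients = 662/3466 = 0.190998
risk, low-dose patients = 353/4702 = 0.075074
absolute risk difference = 0.115924
1 / 0.115924 = 8.626 → round up → 9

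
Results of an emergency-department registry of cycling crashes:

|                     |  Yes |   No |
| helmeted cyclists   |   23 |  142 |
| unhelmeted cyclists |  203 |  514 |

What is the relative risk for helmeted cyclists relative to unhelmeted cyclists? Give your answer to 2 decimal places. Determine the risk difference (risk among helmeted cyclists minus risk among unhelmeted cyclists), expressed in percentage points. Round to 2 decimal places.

RR = 0.49; RD = -14.37

risk, helmeted cyclists = 23/165 = 0.1394
risk, unhelmeted cyclists = 203/717 = 0.2831
RR = 0.1394 / 0.2831 = 0.49
risk difference = 0.1394 − 0.2831 = -0.1437 → -14.37 percentage points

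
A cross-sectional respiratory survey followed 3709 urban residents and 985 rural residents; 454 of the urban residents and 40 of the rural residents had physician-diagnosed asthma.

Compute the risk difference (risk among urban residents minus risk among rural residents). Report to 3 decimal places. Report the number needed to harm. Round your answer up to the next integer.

RD = 0.082; NNH = 13

risk, urban residents = 454/3709 = 0.12240
risk, rural residents = 40/985 = 0.04061
risk difference = 0.12240 − 0.04061 = 0.082
absolute risk difference = 0.081796
1 / 0.081796 = 12.226 → round up → 13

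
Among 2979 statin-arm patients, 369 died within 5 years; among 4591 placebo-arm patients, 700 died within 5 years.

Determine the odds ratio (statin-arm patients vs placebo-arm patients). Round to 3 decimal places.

odds, statin-arm patients = 369/2610 = 0.1414
odds, placebo-arm patients = 700/3891 = 0.1799
OR = 0.1414 / 0.1799 = 0.786

OR ≈ 0.786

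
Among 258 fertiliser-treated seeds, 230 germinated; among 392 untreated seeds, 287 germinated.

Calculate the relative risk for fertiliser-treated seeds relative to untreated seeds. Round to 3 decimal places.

RR: 1.218

risk, fertiliser-treated seeds = 230/258 = 0.8915
risk, untreated seeds = 287/392 = 0.7321
RR = 0.8915 / 0.7321 = 1.218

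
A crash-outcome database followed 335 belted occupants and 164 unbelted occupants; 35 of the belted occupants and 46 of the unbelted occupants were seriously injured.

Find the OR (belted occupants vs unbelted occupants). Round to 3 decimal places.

OR = (35 × 118) / (300 × 46) = 4130/13800 ≈ 0.299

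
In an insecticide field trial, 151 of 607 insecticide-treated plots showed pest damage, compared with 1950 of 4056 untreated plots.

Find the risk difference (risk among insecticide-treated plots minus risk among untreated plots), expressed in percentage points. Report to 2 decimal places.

RD = -23.20

risk, insecticide-treated plots = 151/607 = 0.2488
risk, untreated plots = 1950/4056 = 0.4808
risk difference = 0.2488 − 0.4808 = -0.2320 → -23.20 percentage points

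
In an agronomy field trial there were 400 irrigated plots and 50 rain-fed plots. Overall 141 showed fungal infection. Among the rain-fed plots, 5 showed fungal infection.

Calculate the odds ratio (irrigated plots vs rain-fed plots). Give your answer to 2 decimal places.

OR: 4.64

irrigated plots with the outcome: 141 − 5 = 136
irrigated plots without the outcome: 400 − 136 = 264
rain-fed plots without the outcome: 50 − 5 = 45
odds, irrigated plots = 136/264 = 0.5152
odds, rain-fed plots = 5/45 = 0.1111
OR = 0.5152 / 0.1111 = 4.64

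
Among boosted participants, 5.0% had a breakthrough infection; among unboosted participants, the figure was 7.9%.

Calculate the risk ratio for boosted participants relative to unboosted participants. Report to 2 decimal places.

RR = 0.0500 / 0.0790 = 0.63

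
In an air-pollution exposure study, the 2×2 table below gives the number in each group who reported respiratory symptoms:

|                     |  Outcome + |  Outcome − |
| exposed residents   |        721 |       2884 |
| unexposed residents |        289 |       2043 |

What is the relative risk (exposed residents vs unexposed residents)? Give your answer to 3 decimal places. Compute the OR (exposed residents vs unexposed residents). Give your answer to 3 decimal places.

RR = 1.614; OR = 1.767

risk, exposed residents = 721/3605 = 0.2000
risk, unexposed residents = 289/2332 = 0.1239
RR = 0.2000 / 0.1239 = 1.614
odds, exposed residents = 721/2884 = 0.2500
odds, unexposed residents = 289/2043 = 0.1415
OR = 0.2500 / 0.1415 = 1.767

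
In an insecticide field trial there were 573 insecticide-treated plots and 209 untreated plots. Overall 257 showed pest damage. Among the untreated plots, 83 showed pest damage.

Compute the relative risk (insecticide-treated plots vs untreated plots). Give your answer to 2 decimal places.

RR ≈ 0.76

insecticide-treated plots with the outcome: 257 − 83 = 174
insecticide-treated plots without the outcome: 573 − 174 = 399
untreated plots without the outcome: 209 − 83 = 126
risk, insecticide-treated plots = 174/573 = 0.3037
risk, untreated plots = 83/209 = 0.3971
RR = 0.3037 / 0.3971 = 0.76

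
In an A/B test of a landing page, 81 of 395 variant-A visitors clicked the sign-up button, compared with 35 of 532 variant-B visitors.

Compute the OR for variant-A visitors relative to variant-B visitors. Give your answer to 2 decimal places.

OR = (81 × 497) / (314 × 35) = 40257/10990 ≈ 3.66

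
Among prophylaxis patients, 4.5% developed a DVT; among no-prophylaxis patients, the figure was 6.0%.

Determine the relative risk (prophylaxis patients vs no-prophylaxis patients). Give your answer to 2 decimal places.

RR = 0.04500 / 0.06000 = 0.75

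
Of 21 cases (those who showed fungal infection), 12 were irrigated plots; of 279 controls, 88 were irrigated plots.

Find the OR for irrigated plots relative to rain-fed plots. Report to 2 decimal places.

2.89

odds, irrigated plots = 12/88 = 0.13636
odds, rain-fed plots = 9/191 = 0.04712
OR = 0.13636 / 0.04712 = 2.89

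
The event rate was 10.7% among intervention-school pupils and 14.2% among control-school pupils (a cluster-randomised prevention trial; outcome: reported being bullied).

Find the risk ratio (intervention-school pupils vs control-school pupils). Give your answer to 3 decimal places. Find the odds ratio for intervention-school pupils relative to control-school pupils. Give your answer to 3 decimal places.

RR = 0.754; OR = 0.724

RR = 0.1070 / 0.1420 = 0.754
odds, intervention-school pupils = 0.1070/0.8930 = 0.1198
odds, control-school pupils = 0.1420/0.8580 = 0.1655
OR = 0.1198 / 0.1655 = 0.724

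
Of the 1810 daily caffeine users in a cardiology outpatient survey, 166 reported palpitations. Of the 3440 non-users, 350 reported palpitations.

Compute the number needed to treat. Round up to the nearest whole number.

NNT: 100

risk, daily caffeine users = 166/1810 = 0.091713
risk, non-users = 350/3440 = 0.101744
absolute risk difference = 0.010031
1 / 0.010031 = 99.691 → round up → 100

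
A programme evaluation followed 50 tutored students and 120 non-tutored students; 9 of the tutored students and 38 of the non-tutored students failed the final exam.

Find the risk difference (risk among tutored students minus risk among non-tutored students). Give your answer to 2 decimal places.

risk, tutored students = 9/50 = 0.1800
risk, non-tutored students = 38/120 = 0.3167
risk difference = 0.1800 − 0.3167 = -0.14

RD ≈ -0.14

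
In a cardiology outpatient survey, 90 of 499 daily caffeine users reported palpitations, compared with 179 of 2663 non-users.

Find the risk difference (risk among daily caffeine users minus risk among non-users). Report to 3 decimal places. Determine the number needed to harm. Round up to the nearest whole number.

risk, daily caffeine users = 90/499 = 0.1804
risk, non-users = 179/2663 = 0.0672
risk difference = 0.1804 − 0.0672 = 0.113
absolute risk difference = 0.113143
1 / 0.113143 = 8.838 → round up → 9

RD = 0.113; NNH = 9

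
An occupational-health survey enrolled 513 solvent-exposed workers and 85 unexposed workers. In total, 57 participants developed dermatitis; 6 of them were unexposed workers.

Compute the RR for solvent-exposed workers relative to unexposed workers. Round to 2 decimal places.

RR ≈ 1.41

solvent-exposed workers with the outcome: 57 − 6 = 51
solvent-exposed workers without the outcome: 513 − 51 = 462
unexposed workers without the outcome: 85 − 6 = 79
risk, solvent-exposed workers = 51/513 = 0.0994
risk, unexposed workers = 6/85 = 0.0706
RR = 0.0994 / 0.0706 = 1.41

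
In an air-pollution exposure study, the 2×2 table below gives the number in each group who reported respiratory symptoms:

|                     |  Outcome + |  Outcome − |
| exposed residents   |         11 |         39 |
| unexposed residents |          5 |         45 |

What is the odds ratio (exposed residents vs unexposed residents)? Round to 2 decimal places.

OR = (11 × 45) / (39 × 5) = 495/195 ≈ 2.54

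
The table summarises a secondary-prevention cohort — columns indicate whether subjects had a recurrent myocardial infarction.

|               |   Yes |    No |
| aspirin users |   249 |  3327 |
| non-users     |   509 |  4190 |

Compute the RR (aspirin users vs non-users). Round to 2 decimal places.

risk, aspirin users = 249/3576 = 0.0696
risk, non-users = 509/4699 = 0.1083
RR = 0.0696 / 0.1083 = 0.64

RR: 0.64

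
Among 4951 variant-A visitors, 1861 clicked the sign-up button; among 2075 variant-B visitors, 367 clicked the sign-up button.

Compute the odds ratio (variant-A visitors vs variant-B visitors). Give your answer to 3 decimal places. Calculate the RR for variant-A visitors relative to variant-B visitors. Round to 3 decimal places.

OR = 2.803; RR = 2.125

odds, variant-A visitors = 1861/3090 = 0.6023
odds, variant-B visitors = 367/1708 = 0.2149
OR = 0.6023 / 0.2149 = 2.803
risk, variant-A visitors = 1861/4951 = 0.3759
risk, variant-B visitors = 367/2075 = 0.1769
RR = 0.3759 / 0.1769 = 2.125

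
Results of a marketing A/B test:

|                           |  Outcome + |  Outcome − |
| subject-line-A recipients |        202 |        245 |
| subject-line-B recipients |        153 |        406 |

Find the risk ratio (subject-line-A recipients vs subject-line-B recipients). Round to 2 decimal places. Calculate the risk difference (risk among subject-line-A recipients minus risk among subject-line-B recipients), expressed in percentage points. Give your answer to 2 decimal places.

risk, subject-line-A recipients = 202/447 = 0.4519
risk, subject-line-B recipients = 153/559 = 0.2737
RR = 0.4519 / 0.2737 = 1.65
risk difference = 0.4519 − 0.2737 = 0.1782 → 17.82 percentage points

RR = 1.65; RD = 17.82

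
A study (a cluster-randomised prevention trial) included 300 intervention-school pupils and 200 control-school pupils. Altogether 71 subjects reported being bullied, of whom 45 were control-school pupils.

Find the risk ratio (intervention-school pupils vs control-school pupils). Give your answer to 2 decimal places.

0.39

intervention-school pupils with the outcome: 71 − 45 = 26
intervention-school pupils without the outcome: 300 − 26 = 274
control-school pupils without the outcome: 200 − 45 = 155
risk, intervention-school pupils = 26/300 = 0.0867
risk, control-school pupils = 45/200 = 0.2250
RR = 0.0867 / 0.2250 = 0.39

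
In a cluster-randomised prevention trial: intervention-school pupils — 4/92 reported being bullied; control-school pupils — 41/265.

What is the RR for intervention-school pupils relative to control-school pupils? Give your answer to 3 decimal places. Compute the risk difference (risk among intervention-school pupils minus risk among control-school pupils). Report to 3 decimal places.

risk, intervention-school pupils = 4/92 = 0.04348
risk, control-school pupils = 41/265 = 0.15472
RR = 0.04348 / 0.15472 = 0.281
risk difference = 0.04348 − 0.15472 = -0.111

RR = 0.281; RD = -0.111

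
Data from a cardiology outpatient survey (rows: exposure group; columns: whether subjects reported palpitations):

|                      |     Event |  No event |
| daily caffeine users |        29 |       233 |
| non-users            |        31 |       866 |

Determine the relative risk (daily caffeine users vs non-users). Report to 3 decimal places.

risk, daily caffeine users = 29/262 = 0.11069
risk, non-users = 31/897 = 0.03456
RR = 0.11069 / 0.03456 = 3.203

3.203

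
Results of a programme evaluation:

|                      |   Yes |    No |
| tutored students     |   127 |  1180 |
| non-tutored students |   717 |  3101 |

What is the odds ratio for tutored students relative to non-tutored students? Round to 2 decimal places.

odds, tutored students = 127/1180 = 0.1076
odds, non-tutored students = 717/3101 = 0.2312
OR = 0.1076 / 0.2312 = 0.47

OR = 0.47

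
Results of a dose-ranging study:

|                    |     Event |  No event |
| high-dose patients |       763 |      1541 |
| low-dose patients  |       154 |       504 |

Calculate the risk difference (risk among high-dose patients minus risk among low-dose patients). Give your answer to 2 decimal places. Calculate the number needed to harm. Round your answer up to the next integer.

risk, high-dose patients = 763/2304 = 0.3312
risk, low-dose patients = 154/658 = 0.2340
risk difference = 0.3312 − 0.2340 = 0.10
absolute risk difference = 0.097121
1 / 0.097121 = 10.296 → round up → 11

RD = 0.10; NNH = 11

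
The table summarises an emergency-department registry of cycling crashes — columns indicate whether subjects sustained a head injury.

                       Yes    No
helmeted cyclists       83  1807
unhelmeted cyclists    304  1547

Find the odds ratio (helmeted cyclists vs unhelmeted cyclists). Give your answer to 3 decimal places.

OR = (83 × 1547) / (1807 × 304) = 128401/549328 ≈ 0.234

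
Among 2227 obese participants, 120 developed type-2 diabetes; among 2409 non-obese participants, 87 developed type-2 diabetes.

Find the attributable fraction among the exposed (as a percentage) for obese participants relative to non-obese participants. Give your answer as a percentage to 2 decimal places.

risk, obese participants = 120/2227 = 0.05388
risk, non-obese participants = 87/2409 = 0.03611
AR% = (0.05388 − 0.03611) / 0.05388 = 0.3298 → 32.98%

32.98%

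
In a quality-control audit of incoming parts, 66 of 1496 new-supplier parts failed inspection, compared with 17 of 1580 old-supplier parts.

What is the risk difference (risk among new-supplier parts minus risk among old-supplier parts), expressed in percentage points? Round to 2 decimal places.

RD ≈ 3.34

risk, new-supplier parts = 66/1496 = 0.04412
risk, old-supplier parts = 17/1580 = 0.01076
risk difference = 0.04412 − 0.01076 = 0.03336 → 3.34 percentage points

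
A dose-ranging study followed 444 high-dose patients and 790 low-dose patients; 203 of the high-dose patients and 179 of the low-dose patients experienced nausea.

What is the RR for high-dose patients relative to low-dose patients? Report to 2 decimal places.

RR = 2.02

risk, high-dose patients = 203/444 = 0.4572
risk, low-dose patients = 179/790 = 0.2266
RR = 0.4572 / 0.2266 = 2.02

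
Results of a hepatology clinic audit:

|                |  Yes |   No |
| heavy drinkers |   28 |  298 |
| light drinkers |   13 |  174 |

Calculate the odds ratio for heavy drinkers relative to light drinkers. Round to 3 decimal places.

odds, heavy drinkers = 28/298 = 0.0940
odds, light drinkers = 13/174 = 0.0747
OR = 0.0940 / 0.0747 = 1.258

OR = 1.258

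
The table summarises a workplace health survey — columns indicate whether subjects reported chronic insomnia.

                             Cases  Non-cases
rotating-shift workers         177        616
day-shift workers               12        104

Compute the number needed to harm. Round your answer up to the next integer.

risk, rotating-shift workers = 177/793 = 0.223203
risk, day-shift workers = 12/116 = 0.103448
absolute risk difference = 0.119755
1 / 0.119755 = 8.350 → round up → 9

NNH ≈ 9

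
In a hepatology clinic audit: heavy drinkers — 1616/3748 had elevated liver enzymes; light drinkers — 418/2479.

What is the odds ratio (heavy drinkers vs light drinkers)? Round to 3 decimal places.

OR = (1616 × 2061) / (2132 × 418) = 3330576/891176 ≈ 3.737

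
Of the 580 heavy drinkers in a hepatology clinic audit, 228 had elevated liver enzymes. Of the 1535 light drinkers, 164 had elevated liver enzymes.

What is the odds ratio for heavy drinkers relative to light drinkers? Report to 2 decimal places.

OR = (228 × 1371) / (352 × 164) = 312588/57728 ≈ 5.41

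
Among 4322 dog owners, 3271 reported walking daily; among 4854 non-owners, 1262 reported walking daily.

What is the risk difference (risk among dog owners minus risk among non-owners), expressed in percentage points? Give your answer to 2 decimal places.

RD: 49.68

risk, dog owners = 3271/4322 = 0.7568
risk, non-owners = 1262/4854 = 0.2600
risk difference = 0.7568 − 0.2600 = 0.4968 → 49.68 percentage points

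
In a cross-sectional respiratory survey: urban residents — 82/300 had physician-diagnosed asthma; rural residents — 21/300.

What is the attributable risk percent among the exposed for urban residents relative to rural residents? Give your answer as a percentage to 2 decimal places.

risk, urban residents = 82/300 = 0.2733
risk, rural residents = 21/300 = 0.0700
AR% = (0.2733 − 0.0700) / 0.2733 = 0.7439 → 74.39%

74.39%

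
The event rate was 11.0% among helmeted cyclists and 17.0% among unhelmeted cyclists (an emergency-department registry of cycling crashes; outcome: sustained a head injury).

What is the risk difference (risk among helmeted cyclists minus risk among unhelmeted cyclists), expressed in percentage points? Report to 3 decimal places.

risk difference = 0.1100 − 0.1700 = -0.0600 → -6.000 percentage points

RD = -6.000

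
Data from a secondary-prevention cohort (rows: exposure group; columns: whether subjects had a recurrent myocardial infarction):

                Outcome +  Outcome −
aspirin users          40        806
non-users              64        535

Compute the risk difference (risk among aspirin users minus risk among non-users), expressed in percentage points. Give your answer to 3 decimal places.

-5.956

risk, aspirin users = 40/846 = 0.04728
risk, non-users = 64/599 = 0.10684
risk difference = 0.04728 − 0.10684 = -0.05956 → -5.956 percentage points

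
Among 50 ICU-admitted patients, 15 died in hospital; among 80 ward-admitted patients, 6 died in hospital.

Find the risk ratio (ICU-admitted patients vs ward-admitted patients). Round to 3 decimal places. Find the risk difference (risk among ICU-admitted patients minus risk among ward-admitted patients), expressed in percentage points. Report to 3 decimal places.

RR = 4.000; RD = 22.500

risk, ICU-admitted patients = 15/50 = 0.3000
risk, ward-admitted patients = 6/80 = 0.0750
RR = 0.3000 / 0.0750 = 4.000
risk difference = 0.3000 − 0.0750 = 0.2250 → 22.500 percentage points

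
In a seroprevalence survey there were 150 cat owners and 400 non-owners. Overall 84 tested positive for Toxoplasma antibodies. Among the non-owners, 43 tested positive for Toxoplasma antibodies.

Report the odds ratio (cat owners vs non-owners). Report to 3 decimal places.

3.123

cat owners with the outcome: 84 − 43 = 41
cat owners without the outcome: 150 − 41 = 109
non-owners without the outcome: 400 − 43 = 357
OR = (41 × 357) / (109 × 43) = 14637/4687 ≈ 3.123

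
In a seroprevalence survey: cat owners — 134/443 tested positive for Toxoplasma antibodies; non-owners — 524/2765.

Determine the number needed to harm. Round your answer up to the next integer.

risk, cat owners = 134/443 = 0.302483
risk, non-owners = 524/2765 = 0.189512
absolute risk difference = 0.112971
1 / 0.112971 = 8.852 → round up → 9

9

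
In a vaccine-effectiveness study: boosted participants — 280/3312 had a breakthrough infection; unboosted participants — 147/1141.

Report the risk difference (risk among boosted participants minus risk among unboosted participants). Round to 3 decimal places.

RD: -0.044

risk, boosted participants = 280/3312 = 0.0845
risk, unboosted participants = 147/1141 = 0.1288
risk difference = 0.0845 − 0.1288 = -0.044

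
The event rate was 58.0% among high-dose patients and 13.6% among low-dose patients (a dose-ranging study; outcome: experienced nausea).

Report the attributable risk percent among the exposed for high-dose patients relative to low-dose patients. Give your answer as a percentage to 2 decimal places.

AR% = (0.5800 − 0.1360) / 0.5800 = 0.7655 → 76.55%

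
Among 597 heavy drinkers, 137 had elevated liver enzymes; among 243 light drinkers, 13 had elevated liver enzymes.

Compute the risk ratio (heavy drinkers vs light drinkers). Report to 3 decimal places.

risk, heavy drinkers = 137/597 = 0.2295
risk, light drinkers = 13/243 = 0.0535
RR = 0.2295 / 0.0535 = 4.290

4.290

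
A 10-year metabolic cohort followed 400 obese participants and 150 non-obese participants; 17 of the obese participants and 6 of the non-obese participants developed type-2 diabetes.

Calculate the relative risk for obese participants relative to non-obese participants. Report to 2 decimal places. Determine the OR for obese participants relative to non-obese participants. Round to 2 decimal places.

risk, obese participants = 17/400 = 0.04250
risk, non-obese participants = 6/150 = 0.04000
RR = 0.04250 / 0.04000 = 1.06
odds, obese participants = 17/383 = 0.04439
odds, non-obese participants = 6/144 = 0.04167
OR = 0.04439 / 0.04167 = 1.07

RR = 1.06; OR = 1.07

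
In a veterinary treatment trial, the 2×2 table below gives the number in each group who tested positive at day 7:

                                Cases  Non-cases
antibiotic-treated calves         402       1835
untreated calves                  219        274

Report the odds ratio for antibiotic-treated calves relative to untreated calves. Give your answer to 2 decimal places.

0.27

odds, antibiotic-treated calves = 402/1835 = 0.2191
odds, untreated calves = 219/274 = 0.7993
OR = 0.2191 / 0.7993 = 0.27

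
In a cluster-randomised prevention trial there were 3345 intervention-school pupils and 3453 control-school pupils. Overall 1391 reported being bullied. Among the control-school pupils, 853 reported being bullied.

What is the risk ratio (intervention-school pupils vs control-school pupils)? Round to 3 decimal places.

0.651

intervention-school pupils with the outcome: 1391 − 853 = 538
intervention-school pupils without the outcome: 3345 − 538 = 2807
control-school pupils without the outcome: 3453 − 853 = 2600
risk, intervention-school pupils = 538/3345 = 0.1608
risk, control-school pupils = 853/3453 = 0.2470
RR = 0.1608 / 0.2470 = 0.651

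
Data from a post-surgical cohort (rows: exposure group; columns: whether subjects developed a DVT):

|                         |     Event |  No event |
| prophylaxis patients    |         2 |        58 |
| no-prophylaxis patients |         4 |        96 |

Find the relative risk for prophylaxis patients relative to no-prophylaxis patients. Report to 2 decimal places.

RR: 0.83

risk, prophylaxis patients = 2/60 = 0.03333
risk, no-prophylaxis patients = 4/100 = 0.04000
RR = 0.03333 / 0.04000 = 0.83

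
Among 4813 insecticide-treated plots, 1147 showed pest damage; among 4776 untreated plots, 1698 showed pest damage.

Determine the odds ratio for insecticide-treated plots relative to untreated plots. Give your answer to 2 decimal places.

OR = (1147 × 3078) / (3666 × 1698) = 3530466/6224868 ≈ 0.57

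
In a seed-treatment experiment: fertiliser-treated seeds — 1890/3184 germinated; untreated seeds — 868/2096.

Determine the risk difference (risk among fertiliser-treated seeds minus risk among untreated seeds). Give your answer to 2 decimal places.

0.18

risk, fertiliser-treated seeds = 1890/3184 = 0.5936
risk, untreated seeds = 868/2096 = 0.4141
risk difference = 0.5936 − 0.4141 = 0.18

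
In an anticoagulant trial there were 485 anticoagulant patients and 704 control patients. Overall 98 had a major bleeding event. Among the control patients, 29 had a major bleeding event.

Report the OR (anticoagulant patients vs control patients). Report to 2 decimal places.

3.86

anticoagulant patients with the outcome: 98 − 29 = 69
anticoagulant patients without the outcome: 485 − 69 = 416
control patients without the outcome: 704 − 29 = 675
odds, anticoagulant patients = 69/416 = 0.16587
odds, control patients = 29/675 = 0.04296
OR = 0.16587 / 0.04296 = 3.86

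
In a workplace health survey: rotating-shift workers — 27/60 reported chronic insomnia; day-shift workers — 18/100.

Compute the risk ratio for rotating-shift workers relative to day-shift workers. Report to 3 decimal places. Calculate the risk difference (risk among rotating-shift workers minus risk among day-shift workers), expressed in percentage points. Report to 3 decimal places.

risk, rotating-shift workers = 27/60 = 0.4500
risk, day-shift workers = 18/100 = 0.1800
RR = 0.4500 / 0.1800 = 2.500
risk difference = 0.4500 − 0.1800 = 0.2700 → 27.000 percentage points

RR = 2.500; RD = 27.000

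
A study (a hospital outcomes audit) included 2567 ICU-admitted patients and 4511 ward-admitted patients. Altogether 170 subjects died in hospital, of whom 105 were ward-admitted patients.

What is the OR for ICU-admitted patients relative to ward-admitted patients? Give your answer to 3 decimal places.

ICU-admitted patients with the outcome: 170 − 105 = 65
ICU-admitted patients without the outcome: 2567 − 65 = 2502
ward-admitted patients without the outcome: 4511 − 105 = 4406
odds, ICU-admitted patients = 65/2502 = 0.02598
odds, ward-admitted patients = 105/4406 = 0.02383
OR = 0.02598 / 0.02383 = 1.090

OR ≈ 1.090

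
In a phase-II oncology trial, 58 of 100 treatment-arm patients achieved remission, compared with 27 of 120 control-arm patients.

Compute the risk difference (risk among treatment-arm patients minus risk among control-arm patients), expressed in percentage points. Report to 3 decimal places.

risk, treatment-arm patients = 58/100 = 0.5800
risk, control-arm patients = 27/120 = 0.2250
risk difference = 0.5800 − 0.2250 = 0.3550 → 35.500 percentage points

RD: 35.500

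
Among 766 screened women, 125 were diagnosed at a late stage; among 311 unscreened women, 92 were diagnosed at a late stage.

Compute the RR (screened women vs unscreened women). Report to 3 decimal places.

RR: 0.552

risk, screened women = 125/766 = 0.1632
risk, unscreened women = 92/311 = 0.2958
RR = 0.1632 / 0.2958 = 0.552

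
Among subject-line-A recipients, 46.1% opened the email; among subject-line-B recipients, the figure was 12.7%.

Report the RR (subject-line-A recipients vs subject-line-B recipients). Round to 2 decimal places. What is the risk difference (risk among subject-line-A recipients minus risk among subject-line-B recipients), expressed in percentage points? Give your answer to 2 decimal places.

RR = 0.4610 / 0.1270 = 3.63
risk difference = 0.4610 − 0.1270 = 0.3340 → 33.40 percentage points

RR = 3.63; RD = 33.40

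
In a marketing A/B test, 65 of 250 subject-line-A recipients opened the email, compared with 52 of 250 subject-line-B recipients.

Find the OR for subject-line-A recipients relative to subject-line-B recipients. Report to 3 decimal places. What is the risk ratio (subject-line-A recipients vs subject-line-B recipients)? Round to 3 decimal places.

OR = 1.338; RR = 1.250

odds, subject-line-A recipients = 65/185 = 0.3514
odds, subject-line-B recipients = 52/198 = 0.2626
OR = 0.3514 / 0.2626 = 1.338
risk, subject-line-A recipients = 65/250 = 0.2600
risk, subject-line-B recipients = 52/250 = 0.2080
RR = 0.2600 / 0.2080 = 1.250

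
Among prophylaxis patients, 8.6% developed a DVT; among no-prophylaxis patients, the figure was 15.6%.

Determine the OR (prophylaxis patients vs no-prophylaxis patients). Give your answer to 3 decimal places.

0.509

odds, prophylaxis patients = 0.0860/0.9140 = 0.0941
odds, no-prophylaxis patients = 0.1560/0.8440 = 0.1848
OR = 0.0941 / 0.1848 = 0.509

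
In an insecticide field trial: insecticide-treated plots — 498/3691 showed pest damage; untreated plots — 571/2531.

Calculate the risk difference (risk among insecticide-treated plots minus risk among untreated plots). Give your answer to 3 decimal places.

-0.091

risk, insecticide-treated plots = 498/3691 = 0.1349
risk, untreated plots = 571/2531 = 0.2256
risk difference = 0.1349 − 0.2256 = -0.091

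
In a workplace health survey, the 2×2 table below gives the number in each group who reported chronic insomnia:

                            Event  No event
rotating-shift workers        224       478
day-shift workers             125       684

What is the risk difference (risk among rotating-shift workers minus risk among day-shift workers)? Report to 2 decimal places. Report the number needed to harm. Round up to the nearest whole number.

RD = 0.16; NNH = 7

risk, rotating-shift workers = 224/702 = 0.3191
risk, day-shift workers = 125/809 = 0.1545
risk difference = 0.3191 − 0.1545 = 0.16
absolute risk difference = 0.164577
1 / 0.164577 = 6.076 → round up → 7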